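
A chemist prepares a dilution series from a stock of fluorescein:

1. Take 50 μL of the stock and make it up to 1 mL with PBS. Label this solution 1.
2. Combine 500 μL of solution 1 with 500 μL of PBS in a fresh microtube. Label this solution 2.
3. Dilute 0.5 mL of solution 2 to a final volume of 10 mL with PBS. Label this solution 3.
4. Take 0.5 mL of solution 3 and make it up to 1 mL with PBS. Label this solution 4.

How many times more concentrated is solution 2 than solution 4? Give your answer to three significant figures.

40.0

Step 1: 50 μL brought to 1 mL → factor 1000/50 = 20
Step 2: 500 μL + 500 μL = 1000 μL total → factor 1000/500 = 2
Step 3: 0.5 mL brought to 10 mL → factor 10/0.5 = 20
Step 4: 0.5 mL brought to 1 mL → factor 1/0.5 = 2
Dilution factor to solution 2 = 40; to solution 4 = 1600
[solution 2]/[solution 4] = (factor to solution 4)/(factor to solution 2) = 1600/40 = 40.0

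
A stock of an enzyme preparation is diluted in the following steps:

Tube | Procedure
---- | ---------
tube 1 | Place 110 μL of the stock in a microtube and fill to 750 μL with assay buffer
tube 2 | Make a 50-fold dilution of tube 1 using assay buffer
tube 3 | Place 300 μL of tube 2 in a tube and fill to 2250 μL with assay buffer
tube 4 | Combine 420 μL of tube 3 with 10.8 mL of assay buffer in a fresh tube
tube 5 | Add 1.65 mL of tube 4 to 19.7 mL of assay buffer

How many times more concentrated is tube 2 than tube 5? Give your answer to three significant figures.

Step 1: 110 μL brought to 750 μL → factor 750/110 = 6.8182
Step 2: 50-fold → factor 50
Step 3: 300 μL brought to 2250 μL → factor 2250/300 = 7.5
Step 4: 420 μL + 10.8 mL = 11220 μL total → factor 11220/420 = 26.714
Step 5: 1.65 mL + 19.7 mL = 21.35 mL total → factor 21.35/1.65 = 12.939
Dilution factor to tube 2 = 340.91; to tube 5 = 8.8381 × 10^5
[tube 2]/[tube 5] = (factor to tube 5)/(factor to tube 2) = 8.8381 × 10^5/340.91 = 2.59 × 10^3

2.59 × 10^3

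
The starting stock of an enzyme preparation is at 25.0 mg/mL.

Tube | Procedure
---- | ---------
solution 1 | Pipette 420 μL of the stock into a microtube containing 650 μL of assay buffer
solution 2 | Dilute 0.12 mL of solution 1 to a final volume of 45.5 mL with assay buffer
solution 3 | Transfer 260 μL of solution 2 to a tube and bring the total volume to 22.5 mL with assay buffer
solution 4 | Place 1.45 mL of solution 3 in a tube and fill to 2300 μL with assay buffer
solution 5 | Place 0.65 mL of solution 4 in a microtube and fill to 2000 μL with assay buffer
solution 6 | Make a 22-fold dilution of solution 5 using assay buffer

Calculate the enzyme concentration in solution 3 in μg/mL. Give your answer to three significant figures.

0.299 μg/mL

Step 1: 420 μL + 650 μL = 1070 μL total → factor 1070/420 = 2.5476
Step 2: 0.12 mL brought to 45.5 mL → factor 45.5/0.12 = 379.17
Step 3: 260 μL brought to 22.5 mL → factor 22500/260 = 86.538
Dilution factor through solution 3 = 2.5476 × 379.17 × 86.538 = 83594
[solution 3] = 25.0 mg/mL / 83594 = 0.0002991 mg/mL = 0.299 μg/mL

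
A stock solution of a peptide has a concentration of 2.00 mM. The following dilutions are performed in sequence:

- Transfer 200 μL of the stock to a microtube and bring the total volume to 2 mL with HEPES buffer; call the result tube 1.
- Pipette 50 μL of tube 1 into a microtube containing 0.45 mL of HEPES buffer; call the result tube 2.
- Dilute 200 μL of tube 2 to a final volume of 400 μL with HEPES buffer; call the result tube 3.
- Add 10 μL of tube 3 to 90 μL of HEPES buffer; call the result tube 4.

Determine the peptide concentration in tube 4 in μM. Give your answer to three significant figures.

1.00 μM

Step 1: 200 μL brought to 2 mL → factor 2000/200 = 10
Step 2: 50 μL + 0.45 mL = 500 μL total → factor 500/50 = 10
Step 3: 200 μL brought to 400 μL → factor 400/200 = 2
Step 4: 10 μL + 90 μL = 100 μL total → factor 100/10 = 10
Overall dilution factor = 10 × 10 × 2 × 10 = 2000
Final = 2.00 mM / 2000 = 0.001000 mM = 1.00 μM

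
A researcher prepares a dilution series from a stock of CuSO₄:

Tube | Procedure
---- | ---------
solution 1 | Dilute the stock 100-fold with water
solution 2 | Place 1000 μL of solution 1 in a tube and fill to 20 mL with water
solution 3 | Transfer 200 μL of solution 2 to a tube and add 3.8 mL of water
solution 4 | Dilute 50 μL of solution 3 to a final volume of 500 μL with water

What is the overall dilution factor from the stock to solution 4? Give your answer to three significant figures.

4.00 × 10^5

Step 1: 100-fold → factor 100
Step 2: 1000 μL brought to 20 mL → factor 20000/1000 = 20
Step 3: 200 μL + 3.8 mL = 4000 μL total → factor 4000/200 = 20
Step 4: 50 μL brought to 500 μL → factor 500/50 = 10
Overall dilution factor = 100 × 20 × 20 × 10 = 4 × 10^5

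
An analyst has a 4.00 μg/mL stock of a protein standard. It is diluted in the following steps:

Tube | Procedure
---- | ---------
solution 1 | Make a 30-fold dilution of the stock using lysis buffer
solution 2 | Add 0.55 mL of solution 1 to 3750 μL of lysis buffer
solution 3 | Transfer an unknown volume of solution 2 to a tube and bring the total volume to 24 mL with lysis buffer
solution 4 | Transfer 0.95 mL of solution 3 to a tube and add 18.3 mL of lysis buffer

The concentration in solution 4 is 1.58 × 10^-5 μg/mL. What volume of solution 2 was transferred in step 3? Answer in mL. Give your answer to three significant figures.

Step 1: 30-fold → factor 30
Step 2: 0.55 mL + 3750 μL = 4.3 mL total → factor 4.3/0.55 = 7.8182
Step 3: v brought to 24 mL → factor = 24 mL/v
Step 4: 0.95 mL + 18.3 mL = 19.25 mL total → factor 19.25/0.95 = 20.263
Product of known-step factors = 4752.6
Overall factor = 4.00 μg/mL / (1.58 × 10^-5 μg/mL) = 2.5316 × 10^5
Step-3 factor = 2.5316 × 10^5 / 4752.6 = 53.268
v = 24 mL / 53.268 = 0.451 mL

0.451 mL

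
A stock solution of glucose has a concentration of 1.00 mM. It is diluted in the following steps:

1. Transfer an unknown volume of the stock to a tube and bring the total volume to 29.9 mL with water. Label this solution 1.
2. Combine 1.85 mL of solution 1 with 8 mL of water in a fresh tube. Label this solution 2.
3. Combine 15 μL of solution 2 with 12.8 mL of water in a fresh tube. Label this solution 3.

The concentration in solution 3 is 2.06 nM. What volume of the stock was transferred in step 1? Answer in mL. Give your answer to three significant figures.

Step 1: v brought to 29.9 mL → factor = 29.9 mL/v
Step 2: 1.85 mL + 8 mL = 9.85 mL total → factor 9.85/1.85 = 5.3243
Step 3: 15 μL + 12.8 mL = 12815 μL total → factor 12815/15 = 854.33
Product of known-step factors = 4548.7
Overall factor = 1.00 mM / (2.06 nM) = 4.8544 × 10^5
Step-1 factor = 4.8544 × 10^5 / 4548.7 = 106.72
v = 29.9 mL / 106.72 = 0.280 mL

0.280 mL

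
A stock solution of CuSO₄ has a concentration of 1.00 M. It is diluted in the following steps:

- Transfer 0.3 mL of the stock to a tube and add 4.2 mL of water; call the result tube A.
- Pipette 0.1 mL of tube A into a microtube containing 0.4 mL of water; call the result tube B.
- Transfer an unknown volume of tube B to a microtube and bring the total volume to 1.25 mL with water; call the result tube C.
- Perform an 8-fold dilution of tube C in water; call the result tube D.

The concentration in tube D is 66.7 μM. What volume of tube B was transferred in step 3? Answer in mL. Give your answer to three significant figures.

Step 1: 0.3 mL + 4.2 mL = 4.5 mL total → factor 4.5/0.3 = 15
Step 2: 0.1 mL + 0.4 mL = 0.5 mL total → factor 0.5/0.1 = 5
Step 3: v brought to 1.25 mL → factor = 1.25 mL/v
Step 4: 8-fold → factor 8
Product of known-step factors = 600
Overall factor = 1.00 M / (66.7 μM) = 14993
Step-3 factor = 14993 / 600 = 24.988
v = 1.25 mL / 24.988 = 0.0500 mL

0.0500 mL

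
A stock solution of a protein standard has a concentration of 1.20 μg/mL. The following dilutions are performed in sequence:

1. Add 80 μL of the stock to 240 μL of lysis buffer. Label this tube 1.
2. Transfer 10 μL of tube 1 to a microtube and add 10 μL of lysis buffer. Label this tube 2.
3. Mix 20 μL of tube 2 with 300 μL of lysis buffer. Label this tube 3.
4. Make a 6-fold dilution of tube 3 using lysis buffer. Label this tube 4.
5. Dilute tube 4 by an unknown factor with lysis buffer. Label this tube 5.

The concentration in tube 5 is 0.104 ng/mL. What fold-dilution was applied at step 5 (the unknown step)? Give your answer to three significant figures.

15.0-fold

Step 1: 80 μL + 240 μL = 320 μL total → factor 320/80 = 4
Step 2: 10 μL + 10 μL = 20 μL total → factor 20/10 = 2
Step 3: 20 μL + 300 μL = 320 μL total → factor 320/20 = 16
Step 4: 6-fold → factor 6
Step 5: unknown factor x
Product of known-step factors = 768
Overall factor = 1.20 μg/mL / (0.104 ng/mL) = 11538
x = 11538 / 768 = 15.0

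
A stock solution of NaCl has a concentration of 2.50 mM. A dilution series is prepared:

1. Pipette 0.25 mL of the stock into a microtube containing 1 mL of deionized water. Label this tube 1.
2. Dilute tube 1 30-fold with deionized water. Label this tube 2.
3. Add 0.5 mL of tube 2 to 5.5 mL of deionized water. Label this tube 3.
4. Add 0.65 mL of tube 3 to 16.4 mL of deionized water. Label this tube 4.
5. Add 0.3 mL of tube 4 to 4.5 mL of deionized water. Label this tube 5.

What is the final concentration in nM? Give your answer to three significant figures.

Step 1: 0.25 mL + 1 mL = 1.25 mL total → factor 1.25/0.25 = 5
Step 2: 30-fold → factor 30
Step 3: 0.5 mL + 5.5 mL = 6 mL total → factor 6/0.5 = 12
Step 4: 0.65 mL + 16.4 mL = 17.05 mL total → factor 17.05/0.65 = 26.231
Step 5: 0.3 mL + 4.5 mL = 4.8 mL total → factor 4.8/0.3 = 16
Overall dilution factor = 5 × 30 × 12 × 26.231 × 16 = 7.5545 × 10^5
Final = 2.50 mM / 7.5545 × 10^5 = 3.309 × 10^-6 mM = 3.31 nM

3.31 nM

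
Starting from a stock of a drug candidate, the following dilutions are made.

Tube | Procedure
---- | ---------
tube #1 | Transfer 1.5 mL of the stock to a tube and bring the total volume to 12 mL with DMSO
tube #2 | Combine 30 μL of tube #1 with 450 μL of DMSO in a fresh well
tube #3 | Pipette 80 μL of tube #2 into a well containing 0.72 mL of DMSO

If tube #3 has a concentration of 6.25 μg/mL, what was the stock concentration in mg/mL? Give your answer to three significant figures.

Step 1: 1.5 mL brought to 12 mL → factor 12/1.5 = 8
Step 2: 30 μL + 450 μL = 480 μL total → factor 480/30 = 16
Step 3: 80 μL + 0.72 mL = 800 μL total → factor 800/80 = 10
Overall dilution factor = 8 × 16 × 10 = 1280
Stock = 6.25 μg/mL × 1280 = 8000 μg/mL = 8.00 mg/mL

8.00 mg/mL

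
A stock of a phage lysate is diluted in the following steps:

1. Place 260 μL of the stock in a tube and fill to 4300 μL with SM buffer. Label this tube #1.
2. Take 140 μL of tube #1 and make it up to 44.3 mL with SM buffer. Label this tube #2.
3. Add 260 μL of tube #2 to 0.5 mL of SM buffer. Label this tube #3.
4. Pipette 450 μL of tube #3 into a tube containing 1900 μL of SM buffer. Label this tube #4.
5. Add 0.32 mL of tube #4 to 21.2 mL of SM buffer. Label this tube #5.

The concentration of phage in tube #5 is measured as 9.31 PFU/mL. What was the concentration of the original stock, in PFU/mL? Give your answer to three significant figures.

5.00 × 10^7 PFU/mL

Step 1: 260 μL brought to 4300 μL → factor 4300/260 = 16.538
Step 2: 140 μL brought to 44.3 mL → factor 44300/140 = 316.43
Step 3: 260 μL + 0.5 mL = 760 μL total → factor 760/260 = 2.9231
Step 4: 450 μL + 1900 μL = 2350 μL total → factor 2350/450 = 5.2222
Step 5: 0.32 mL + 21.2 mL = 21.52 mL total → factor 21.52/0.32 = 67.25
Overall dilution factor = 16.538 × 316.43 × 2.9231 × 5.2222 × 67.25 = 5.3723 × 10^6
Stock = 9.31 PFU/mL × 5.3723 × 10^6 = 5.00 × 10^7 PFU/mL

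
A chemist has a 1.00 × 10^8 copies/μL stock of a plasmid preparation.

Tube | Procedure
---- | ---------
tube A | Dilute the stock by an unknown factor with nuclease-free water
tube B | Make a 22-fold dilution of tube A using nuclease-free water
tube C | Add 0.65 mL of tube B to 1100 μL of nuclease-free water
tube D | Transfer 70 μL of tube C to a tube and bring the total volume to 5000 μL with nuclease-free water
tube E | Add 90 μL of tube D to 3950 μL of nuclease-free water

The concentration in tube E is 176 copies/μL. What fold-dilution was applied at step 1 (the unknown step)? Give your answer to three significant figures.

2.99-fold

Step 1: unknown factor x
Step 2: 22-fold → factor 22
Step 3: 0.65 mL + 1100 μL = 1.75 mL total → factor 1.75/0.65 = 2.6923
Step 4: 70 μL brought to 5000 μL → factor 5000/70 = 71.429
Step 5: 90 μL + 3950 μL = 4040 μL total → factor 4040/90 = 44.889
Product of known-step factors = 1.8991 × 10^5
Overall factor = 1.00 × 10^8 copies/μL / (176 copies/μL) = 5.6818 × 10^5
x = 5.6818 × 10^5 / 1.8991 × 10^5 = 2.99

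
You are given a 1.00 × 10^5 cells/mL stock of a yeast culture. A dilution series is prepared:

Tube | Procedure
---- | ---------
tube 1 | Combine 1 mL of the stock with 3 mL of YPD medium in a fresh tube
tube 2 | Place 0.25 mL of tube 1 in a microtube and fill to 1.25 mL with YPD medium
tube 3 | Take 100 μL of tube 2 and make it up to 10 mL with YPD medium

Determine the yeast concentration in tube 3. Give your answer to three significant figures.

50.0 cells/mL

Step 1: 1 mL + 3 mL = 4 mL total → factor 4/1 = 4
Step 2: 0.25 mL brought to 1.25 mL → factor 1.25/0.25 = 5
Step 3: 100 μL brought to 10 mL → factor 10000/100 = 100
Overall dilution factor = 4 × 5 × 100 = 2000
Final = 1.00 × 10^5 cells/mL / 2000 = 50.0 cells/mL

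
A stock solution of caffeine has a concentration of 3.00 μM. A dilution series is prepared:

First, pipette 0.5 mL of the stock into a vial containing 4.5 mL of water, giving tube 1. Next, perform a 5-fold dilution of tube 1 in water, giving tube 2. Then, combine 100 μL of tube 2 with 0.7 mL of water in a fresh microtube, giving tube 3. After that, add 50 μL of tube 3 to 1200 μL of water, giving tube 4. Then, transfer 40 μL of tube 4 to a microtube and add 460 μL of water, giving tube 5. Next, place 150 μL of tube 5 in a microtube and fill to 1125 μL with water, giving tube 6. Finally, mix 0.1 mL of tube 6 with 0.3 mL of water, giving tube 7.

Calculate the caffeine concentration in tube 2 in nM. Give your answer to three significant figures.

Step 1: 0.5 mL + 4.5 mL = 5 mL total → factor 5/0.5 = 10
Step 2: 5-fold → factor 5
Dilution factor through tube 2 = 10 × 5 = 50
[tube 2] = 3.00 μM / 50 = 0.06000 μM = 60.0 nM

60.0 nM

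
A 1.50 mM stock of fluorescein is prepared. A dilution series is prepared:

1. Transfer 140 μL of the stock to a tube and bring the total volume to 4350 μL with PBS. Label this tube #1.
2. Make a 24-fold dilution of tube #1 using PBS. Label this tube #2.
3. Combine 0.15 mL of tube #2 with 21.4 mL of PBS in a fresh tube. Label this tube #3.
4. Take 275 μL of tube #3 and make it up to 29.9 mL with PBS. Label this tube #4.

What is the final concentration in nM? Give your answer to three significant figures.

Step 1: 140 μL brought to 4350 μL → factor 4350/140 = 31.071
Step 2: 24-fold → factor 24
Step 3: 0.15 mL + 21.4 mL = 21.55 mL total → factor 21.55/0.15 = 143.67
Step 4: 275 μL brought to 29.9 mL → factor 29900/275 = 108.73
Overall dilution factor = 31.071 × 24 × 143.67 × 108.73 = 1.1648 × 10^7
Final = 1.50 mM / 1.1648 × 10^7 = 1.288 × 10^-7 mM = 0.129 nM

0.129 nM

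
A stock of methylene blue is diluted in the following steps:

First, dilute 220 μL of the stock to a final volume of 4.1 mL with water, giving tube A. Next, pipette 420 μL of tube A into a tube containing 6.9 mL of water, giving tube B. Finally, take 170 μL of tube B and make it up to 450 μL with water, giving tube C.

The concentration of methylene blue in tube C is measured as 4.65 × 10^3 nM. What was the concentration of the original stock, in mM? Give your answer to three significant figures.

Step 1: 220 μL brought to 4.1 mL → factor 4100/220 = 18.636
Step 2: 420 μL + 6.9 mL = 7320 μL total → factor 7320/420 = 17.429
Step 3: 170 μL brought to 450 μL → factor 450/170 = 2.6471
Overall dilution factor = 18.636 × 17.429 × 2.6471 = 859.78
Stock = 4.65 × 10^3 nM × 859.78 = 3.998 × 10^6 nM = 4.00 mM

4.00 mM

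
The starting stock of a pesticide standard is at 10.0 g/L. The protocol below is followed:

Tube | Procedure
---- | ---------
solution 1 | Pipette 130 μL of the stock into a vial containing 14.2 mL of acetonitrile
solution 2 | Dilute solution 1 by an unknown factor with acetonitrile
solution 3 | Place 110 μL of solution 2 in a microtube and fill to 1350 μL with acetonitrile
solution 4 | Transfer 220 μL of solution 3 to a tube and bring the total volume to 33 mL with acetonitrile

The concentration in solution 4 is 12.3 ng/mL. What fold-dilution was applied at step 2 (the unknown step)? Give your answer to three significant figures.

4.01-fold

Step 1: 130 μL + 14.2 mL = 14330 μL total → factor 14330/130 = 110.23
Step 2: unknown factor x
Step 3: 110 μL brought to 1350 μL → factor 1350/110 = 12.273
Step 4: 220 μL brought to 33 mL → factor 33000/220 = 150
Product of known-step factors = 2.0292 × 10^5
Overall factor = 10.0 g/L / (12.3 ng/mL) = 8.1301 × 10^5
x = 8.1301 × 10^5 / 2.0292 × 10^5 = 4.01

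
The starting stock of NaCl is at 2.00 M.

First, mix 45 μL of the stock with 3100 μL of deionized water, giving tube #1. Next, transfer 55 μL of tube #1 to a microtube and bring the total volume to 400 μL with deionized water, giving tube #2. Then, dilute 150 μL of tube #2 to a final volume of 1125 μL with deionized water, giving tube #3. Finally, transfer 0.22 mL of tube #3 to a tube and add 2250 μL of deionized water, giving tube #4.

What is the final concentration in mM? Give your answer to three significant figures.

Step 1: 45 μL + 3100 μL = 3145 μL total → factor 3145/45 = 69.889
Step 2: 55 μL brought to 400 μL → factor 400/55 = 7.2727
Step 3: 150 μL brought to 1125 μL → factor 1125/150 = 7.5
Step 4: 0.22 mL + 2250 μL = 2.47 mL total → factor 2.47/0.22 = 11.227
Overall dilution factor = 69.889 × 7.2727 × 7.5 × 11.227 = 42800
Final = 2.00 M / 42800 = 4.673 × 10^-5 M = 0.0467 mM

0.0467 mM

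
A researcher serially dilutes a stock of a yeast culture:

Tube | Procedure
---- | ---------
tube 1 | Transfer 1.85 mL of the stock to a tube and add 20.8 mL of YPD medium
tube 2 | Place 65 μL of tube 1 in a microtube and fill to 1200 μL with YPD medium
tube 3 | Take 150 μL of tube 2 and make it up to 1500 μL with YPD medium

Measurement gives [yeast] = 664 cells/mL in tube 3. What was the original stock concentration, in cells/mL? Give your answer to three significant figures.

Step 1: 1.85 mL + 20.8 mL = 22.65 mL total → factor 22.65/1.85 = 12.243
Step 2: 65 μL brought to 1200 μL → factor 1200/65 = 18.462
Step 3: 150 μL brought to 1500 μL → factor 1500/150 = 10
Overall dilution factor = 12.243 × 18.462 × 10 = 2260.3
Stock = 664 cells/mL × 2260.3 = 1.50 × 10^6 cells/mL

1.50 × 10^6 cells/mL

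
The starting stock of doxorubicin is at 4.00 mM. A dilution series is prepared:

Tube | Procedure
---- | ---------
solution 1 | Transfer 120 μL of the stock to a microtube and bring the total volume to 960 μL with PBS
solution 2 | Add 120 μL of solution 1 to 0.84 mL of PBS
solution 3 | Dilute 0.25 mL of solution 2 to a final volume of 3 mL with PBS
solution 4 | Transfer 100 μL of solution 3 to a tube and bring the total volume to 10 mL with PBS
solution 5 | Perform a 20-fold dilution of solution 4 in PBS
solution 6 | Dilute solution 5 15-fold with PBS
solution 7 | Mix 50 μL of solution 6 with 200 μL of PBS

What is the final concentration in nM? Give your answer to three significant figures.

Step 1: 120 μL brought to 960 μL → factor 960/120 = 8
Step 2: 120 μL + 0.84 mL = 960 μL total → factor 960/120 = 8
Step 3: 0.25 mL brought to 3 mL → factor 3/0.25 = 12
Step 4: 100 μL brought to 10 mL → factor 10000/100 = 100
Step 5: 20-fold → factor 20
Step 6: 15-fold → factor 15
Step 7: 50 μL + 200 μL = 250 μL total → factor 250/50 = 5
Overall dilution factor = 8 × 8 × 12 × 100 × 20 × 15 × 5 = 1.152 × 10^8
Final = 4.00 mM / 1.152 × 10^8 = 3.472 × 10^-8 mM = 0.0347 nM

0.0347 nM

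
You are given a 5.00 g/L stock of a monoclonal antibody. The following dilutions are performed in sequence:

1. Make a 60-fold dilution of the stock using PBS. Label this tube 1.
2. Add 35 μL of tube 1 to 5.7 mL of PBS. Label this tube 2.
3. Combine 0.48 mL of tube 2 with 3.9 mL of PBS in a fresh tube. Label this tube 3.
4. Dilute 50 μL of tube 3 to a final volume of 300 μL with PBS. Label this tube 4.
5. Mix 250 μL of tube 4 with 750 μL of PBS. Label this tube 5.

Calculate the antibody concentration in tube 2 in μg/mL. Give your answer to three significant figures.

Step 1: 60-fold → factor 60
Step 2: 35 μL + 5.7 mL = 5735 μL total → factor 5735/35 = 163.86
Dilution factor through tube 2 = 60 × 163.86 = 9831.4
[tube 2] = 5.00 g/L / 9831.4 = 0.0005086 g/L = 0.509 μg/mL

0.509 μg/mL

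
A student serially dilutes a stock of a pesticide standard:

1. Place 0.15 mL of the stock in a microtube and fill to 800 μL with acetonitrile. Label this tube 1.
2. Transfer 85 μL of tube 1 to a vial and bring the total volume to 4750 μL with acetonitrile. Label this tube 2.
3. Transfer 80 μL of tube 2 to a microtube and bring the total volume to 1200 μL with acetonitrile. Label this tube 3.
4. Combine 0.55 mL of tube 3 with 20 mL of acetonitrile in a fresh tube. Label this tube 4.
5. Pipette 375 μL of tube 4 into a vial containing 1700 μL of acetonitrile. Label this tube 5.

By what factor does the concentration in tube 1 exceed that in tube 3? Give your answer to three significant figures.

838

Step 1: 0.15 mL brought to 800 μL → factor 0.8/0.15 = 5.3333
Step 2: 85 μL brought to 4750 μL → factor 4750/85 = 55.882
Step 3: 80 μL brought to 1200 μL → factor 1200/80 = 15
Dilution factor to tube 1 = 5.3333; to tube 3 = 4470.6
[tube 1]/[tube 3] = (factor to tube 3)/(factor to tube 1) = 4470.6/5.3333 = 838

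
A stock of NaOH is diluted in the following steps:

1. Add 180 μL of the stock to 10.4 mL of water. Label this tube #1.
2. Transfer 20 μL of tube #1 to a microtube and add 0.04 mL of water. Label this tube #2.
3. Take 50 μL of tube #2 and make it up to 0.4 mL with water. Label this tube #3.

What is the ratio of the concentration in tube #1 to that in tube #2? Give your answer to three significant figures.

Step 1: 180 μL + 10.4 mL = 10580 μL total → factor 10580/180 = 58.778
Step 2: 20 μL + 0.04 mL = 60 μL total → factor 60/20 = 3
Dilution factor to tube #1 = 58.778; to tube #2 = 176.33
[tube #1]/[tube #2] = (factor to tube #2)/(factor to tube #1) = 176.33/58.778 = 3.00

3.00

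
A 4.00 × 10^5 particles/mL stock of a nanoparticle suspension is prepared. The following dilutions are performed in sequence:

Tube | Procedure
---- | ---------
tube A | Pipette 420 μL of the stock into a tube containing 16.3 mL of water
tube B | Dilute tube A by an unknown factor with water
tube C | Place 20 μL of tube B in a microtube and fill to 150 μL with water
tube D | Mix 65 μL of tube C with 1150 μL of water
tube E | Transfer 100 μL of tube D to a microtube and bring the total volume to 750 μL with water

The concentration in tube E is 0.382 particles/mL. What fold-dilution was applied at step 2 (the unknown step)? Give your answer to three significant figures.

25.0-fold

Step 1: 420 μL + 16.3 mL = 16720 μL total → factor 16720/420 = 39.81
Step 2: unknown factor x
Step 3: 20 μL brought to 150 μL → factor 150/20 = 7.5
Step 4: 65 μL + 1150 μL = 1215 μL total → factor 1215/65 = 18.692
Step 5: 100 μL brought to 750 μL → factor 750/100 = 7.5
Product of known-step factors = 41857
Overall factor = 4.00 × 10^5 particles/mL / (0.382 particles/mL) = 1.0471 × 10^6
x = 1.0471 × 10^6 / 41857 = 25.0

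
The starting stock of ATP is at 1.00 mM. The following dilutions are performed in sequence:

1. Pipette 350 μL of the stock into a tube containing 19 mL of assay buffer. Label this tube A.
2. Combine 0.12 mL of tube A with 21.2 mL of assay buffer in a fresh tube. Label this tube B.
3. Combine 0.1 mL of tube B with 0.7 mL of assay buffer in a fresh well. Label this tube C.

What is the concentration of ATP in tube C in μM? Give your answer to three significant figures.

Step 1: 350 μL + 19 mL = 19350 μL total → factor 19350/350 = 55.286
Step 2: 0.12 mL + 21.2 mL = 21.32 mL total → factor 21.32/0.12 = 177.67
Step 3: 0.1 mL + 0.7 mL = 0.8 mL total → factor 0.8/0.1 = 8
Overall dilution factor = 55.286 × 177.67 × 8 = 78579
Final = 1.00 mM / 78579 = 1.273 × 10^-5 mM = 0.0127 μM

0.0127 μM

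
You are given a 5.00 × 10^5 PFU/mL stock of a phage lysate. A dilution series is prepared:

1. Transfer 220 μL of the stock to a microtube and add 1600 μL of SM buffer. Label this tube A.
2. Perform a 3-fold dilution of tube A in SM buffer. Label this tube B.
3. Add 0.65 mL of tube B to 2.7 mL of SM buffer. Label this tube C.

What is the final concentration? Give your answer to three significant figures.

Step 1: 220 μL + 1600 μL = 1820 μL total → factor 1820/220 = 8.2727
Step 2: 3-fold → factor 3
Step 3: 0.65 mL + 2.7 mL = 3.35 mL total → factor 3.35/0.65 = 5.1538
Overall dilution factor = 8.2727 × 3 × 5.1538 = 127.91
Final = 5.00 × 10^5 PFU/mL / 127.91 = 3.91 × 10^3 PFU/mL

3.91 × 10^3 PFU/mL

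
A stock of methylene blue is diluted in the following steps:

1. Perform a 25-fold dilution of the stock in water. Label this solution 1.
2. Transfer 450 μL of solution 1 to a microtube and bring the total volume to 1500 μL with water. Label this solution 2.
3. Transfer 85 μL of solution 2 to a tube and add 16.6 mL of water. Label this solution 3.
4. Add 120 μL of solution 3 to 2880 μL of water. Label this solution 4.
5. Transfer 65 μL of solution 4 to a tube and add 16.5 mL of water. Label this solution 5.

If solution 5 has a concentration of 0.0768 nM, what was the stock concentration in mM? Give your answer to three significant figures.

8.00 mM

Step 1: 25-fold → factor 25
Step 2: 450 μL brought to 1500 μL → factor 1500/450 = 3.3333
Step 3: 85 μL + 16.6 mL = 16685 μL total → factor 16685/85 = 196.29
Step 4: 120 μL + 2880 μL = 3000 μL total → factor 3000/120 = 25
Step 5: 65 μL + 16.5 mL = 16565 μL total → factor 16565/65 = 254.85
Overall dilution factor = 25 × 3.3333 × 196.29 × 25 × 254.85 = 1.0422 × 10^8
Stock = 0.0768 nM × 1.0422 × 10^8 = 8.004 × 10^6 nM = 8.00 mM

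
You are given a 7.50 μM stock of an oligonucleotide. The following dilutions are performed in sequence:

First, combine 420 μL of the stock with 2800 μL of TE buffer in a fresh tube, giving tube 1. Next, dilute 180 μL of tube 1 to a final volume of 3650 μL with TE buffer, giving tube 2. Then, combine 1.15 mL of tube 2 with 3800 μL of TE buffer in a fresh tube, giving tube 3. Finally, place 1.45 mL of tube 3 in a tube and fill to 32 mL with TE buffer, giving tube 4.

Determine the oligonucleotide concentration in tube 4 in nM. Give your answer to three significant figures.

0.508 nM

Step 1: 420 μL + 2800 μL = 3220 μL total → factor 3220/420 = 7.6667
Step 2: 180 μL brought to 3650 μL → factor 3650/180 = 20.278
Step 3: 1.15 mL + 3800 μL = 4.95 mL total → factor 4.95/1.15 = 4.3043
Step 4: 1.45 mL brought to 32 mL → factor 32/1.45 = 22.069
Overall dilution factor = 7.6667 × 20.278 × 4.3043 × 22.069 = 14768
Final = 7.50 μM / 14768 = 0.0005079 μM = 0.508 nM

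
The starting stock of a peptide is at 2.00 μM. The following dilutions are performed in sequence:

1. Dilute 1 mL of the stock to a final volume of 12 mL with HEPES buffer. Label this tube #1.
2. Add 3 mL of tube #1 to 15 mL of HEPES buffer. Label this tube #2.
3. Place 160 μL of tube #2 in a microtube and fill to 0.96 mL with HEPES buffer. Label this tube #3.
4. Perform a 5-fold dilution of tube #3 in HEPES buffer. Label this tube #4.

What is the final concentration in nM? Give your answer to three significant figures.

Step 1: 1 mL brought to 12 mL → factor 12/1 = 12
Step 2: 3 mL + 15 mL = 18 mL total → factor 18/3 = 6
Step 3: 160 μL brought to 0.96 mL → factor 960/160 = 6
Step 4: 5-fold → factor 5
Overall dilution factor = 12 × 6 × 6 × 5 = 2160
Final = 2.00 μM / 2160 = 0.0009259 μM = 0.926 nM

0.926 nM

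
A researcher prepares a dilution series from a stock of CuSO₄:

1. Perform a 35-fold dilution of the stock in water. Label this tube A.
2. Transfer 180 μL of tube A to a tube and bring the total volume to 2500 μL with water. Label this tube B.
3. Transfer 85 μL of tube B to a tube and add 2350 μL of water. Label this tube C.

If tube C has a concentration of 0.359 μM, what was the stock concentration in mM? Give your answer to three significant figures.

5.00 mM

Step 1: 35-fold → factor 35
Step 2: 180 μL brought to 2500 μL → factor 2500/180 = 13.889
Step 3: 85 μL + 2350 μL = 2435 μL total → factor 2435/85 = 28.647
Overall dilution factor = 35 × 13.889 × 28.647 = 13926
Stock = 0.359 μM × 13926 = 4999 μM = 5.00 mM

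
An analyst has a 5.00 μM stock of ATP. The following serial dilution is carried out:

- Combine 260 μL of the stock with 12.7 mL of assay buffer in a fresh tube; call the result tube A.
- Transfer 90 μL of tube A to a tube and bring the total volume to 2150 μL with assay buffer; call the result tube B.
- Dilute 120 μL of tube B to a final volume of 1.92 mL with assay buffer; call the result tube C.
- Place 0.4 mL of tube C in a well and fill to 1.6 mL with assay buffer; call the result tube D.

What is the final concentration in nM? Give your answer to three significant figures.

0.0656 nM

Step 1: 260 μL + 12.7 mL = 12960 μL total → factor 12960/260 = 49.846
Step 2: 90 μL brought to 2150 μL → factor 2150/90 = 23.889
Step 3: 120 μL brought to 1.92 mL → factor 1920/120 = 16
Step 4: 0.4 mL brought to 1.6 mL → factor 1.6/0.4 = 4
Overall dilution factor = 49.846 × 23.889 × 16 × 4 = 76209
Final = 5.00 μM / 76209 = 6.561 × 10^-5 μM = 0.0656 nM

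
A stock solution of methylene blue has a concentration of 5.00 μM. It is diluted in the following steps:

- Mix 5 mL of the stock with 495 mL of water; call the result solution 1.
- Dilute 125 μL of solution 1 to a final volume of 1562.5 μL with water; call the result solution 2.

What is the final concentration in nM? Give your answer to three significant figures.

4.00 nM

Step 1: 5 mL + 495 mL = 500 mL total → factor 500/5 = 100
Step 2: 125 μL brought to 1562.5 μL → factor 1562.5/125 = 12.5
Overall dilution factor = 100 × 12.5 = 1250
Final = 5.00 μM / 1250 = 0.004000 μM = 4.00 nM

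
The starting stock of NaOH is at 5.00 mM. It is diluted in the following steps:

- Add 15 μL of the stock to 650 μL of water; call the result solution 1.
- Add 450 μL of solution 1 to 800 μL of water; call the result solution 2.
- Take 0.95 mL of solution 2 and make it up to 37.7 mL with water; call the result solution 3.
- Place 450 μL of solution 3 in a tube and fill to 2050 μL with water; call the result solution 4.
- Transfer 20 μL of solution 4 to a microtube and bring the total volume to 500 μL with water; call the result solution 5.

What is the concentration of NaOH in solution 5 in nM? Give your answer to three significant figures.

Step 1: 15 μL + 650 μL = 665 μL total → factor 665/15 = 44.333
Step 2: 450 μL + 800 μL = 1250 μL total → factor 1250/450 = 2.7778
Step 3: 0.95 mL brought to 37.7 mL → factor 37.7/0.95 = 39.684
Step 4: 450 μL brought to 2050 μL → factor 2050/450 = 4.5556
Step 5: 20 μL brought to 500 μL → factor 500/20 = 25
Overall dilution factor = 44.333 × 2.7778 × 39.684 × 4.5556 × 25 = 5.5658 × 10^5
Final = 5.00 mM / 5.5658 × 10^5 = 8.983 × 10^-6 mM = 8.98 nM

8.98 nM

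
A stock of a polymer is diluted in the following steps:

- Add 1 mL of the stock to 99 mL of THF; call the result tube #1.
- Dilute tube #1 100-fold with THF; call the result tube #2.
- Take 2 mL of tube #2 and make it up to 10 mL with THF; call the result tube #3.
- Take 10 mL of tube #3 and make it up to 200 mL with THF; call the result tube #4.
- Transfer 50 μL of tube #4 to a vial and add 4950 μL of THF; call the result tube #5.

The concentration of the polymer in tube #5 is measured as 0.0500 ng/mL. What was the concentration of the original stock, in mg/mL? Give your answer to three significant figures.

Step 1: 1 mL + 99 mL = 100 mL total → factor 100/1 = 100
Step 2: 100-fold → factor 100
Step 3: 2 mL brought to 10 mL → factor 10/2 = 5
Step 4: 10 mL brought to 200 mL → factor 200/10 = 20
Step 5: 50 μL + 4950 μL = 5000 μL total → factor 5000/50 = 100
Overall dilution factor = 100 × 100 × 5 × 20 × 100 = 1 × 10^8
Stock = 0.0500 ng/mL × 1 × 10^8 = 5.000 × 10^6 ng/mL = 5.00 mg/mL

5.00 mg/mL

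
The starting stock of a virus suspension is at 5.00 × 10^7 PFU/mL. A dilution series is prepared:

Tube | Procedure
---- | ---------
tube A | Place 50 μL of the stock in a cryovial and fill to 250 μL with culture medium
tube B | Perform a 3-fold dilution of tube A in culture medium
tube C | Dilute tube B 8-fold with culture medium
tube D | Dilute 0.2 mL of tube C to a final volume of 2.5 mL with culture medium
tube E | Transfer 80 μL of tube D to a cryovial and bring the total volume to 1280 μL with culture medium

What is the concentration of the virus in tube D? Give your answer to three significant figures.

3.33 × 10^4 PFU/mL

Step 1: 50 μL brought to 250 μL → factor 250/50 = 5
Step 2: 3-fold → factor 3
Step 3: 8-fold → factor 8
Step 4: 0.2 mL brought to 2.5 mL → factor 2.5/0.2 = 12.5
Dilution factor through tube D = 5 × 3 × 8 × 12.5 = 1500
[tube D] = 5.00 × 10^7 PFU/mL / 1500 = 3.33 × 10^4 PFU/mL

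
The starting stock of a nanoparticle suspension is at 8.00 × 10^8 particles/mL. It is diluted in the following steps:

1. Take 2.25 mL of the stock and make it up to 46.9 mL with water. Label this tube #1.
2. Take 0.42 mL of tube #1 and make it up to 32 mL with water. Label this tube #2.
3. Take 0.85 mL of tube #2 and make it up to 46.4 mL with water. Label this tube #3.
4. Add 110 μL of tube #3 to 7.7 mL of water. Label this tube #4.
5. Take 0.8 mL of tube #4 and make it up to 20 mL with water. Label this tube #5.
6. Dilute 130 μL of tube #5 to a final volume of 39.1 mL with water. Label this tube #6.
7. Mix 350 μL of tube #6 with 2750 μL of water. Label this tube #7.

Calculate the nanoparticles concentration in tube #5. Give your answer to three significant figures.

Step 1: 2.25 mL brought to 46.9 mL → factor 46.9/2.25 = 20.844
Step 2: 0.42 mL brought to 32 mL → factor 32/0.42 = 76.19
Step 3: 0.85 mL brought to 46.4 mL → factor 46.4/0.85 = 54.588
Step 4: 110 μL + 7.7 mL = 7810 μL total → factor 7810/110 = 71
Step 5: 0.8 mL brought to 20 mL → factor 20/0.8 = 25
Dilution factor through tube #5 = 20.844 × 76.19 × 54.588 × 71 × 25 = 1.5388 × 10^8
[tube #5] = 8.00 × 10^8 particles/mL / 1.5388 × 10^8 = 5.20 particles/mL

5.20 particles/mL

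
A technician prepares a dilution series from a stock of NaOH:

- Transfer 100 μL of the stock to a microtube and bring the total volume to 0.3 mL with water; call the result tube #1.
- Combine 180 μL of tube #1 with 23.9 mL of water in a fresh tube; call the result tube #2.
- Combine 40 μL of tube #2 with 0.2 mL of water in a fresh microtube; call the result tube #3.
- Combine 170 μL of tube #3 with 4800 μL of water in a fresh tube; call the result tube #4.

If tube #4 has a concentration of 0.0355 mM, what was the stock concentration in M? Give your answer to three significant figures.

Step 1: 100 μL brought to 0.3 mL → factor 300/100 = 3
Step 2: 180 μL + 23.9 mL = 24080 μL total → factor 24080/180 = 133.78
Step 3: 40 μL + 0.2 mL = 240 μL total → factor 240/40 = 6
Step 4: 170 μL + 4800 μL = 4970 μL total → factor 4970/170 = 29.235
Overall dilution factor = 3 × 133.78 × 6 × 29.235 = 70399
Stock = 0.0355 mM × 70399 = 2499 mM = 2.50 M

2.50 M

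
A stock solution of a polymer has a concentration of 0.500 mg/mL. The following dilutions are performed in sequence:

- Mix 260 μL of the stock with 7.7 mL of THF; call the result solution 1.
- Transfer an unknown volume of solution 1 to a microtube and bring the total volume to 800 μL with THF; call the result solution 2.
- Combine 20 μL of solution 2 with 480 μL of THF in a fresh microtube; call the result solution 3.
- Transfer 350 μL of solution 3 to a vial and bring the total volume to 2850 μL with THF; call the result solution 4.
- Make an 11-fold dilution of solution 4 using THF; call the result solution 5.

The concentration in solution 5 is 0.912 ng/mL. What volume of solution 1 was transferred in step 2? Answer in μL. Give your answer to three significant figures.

100 μL

Step 1: 260 μL + 7.7 mL = 7960 μL total → factor 7960/260 = 30.615
Step 2: v brought to 800 μL → factor = 800 μL/v
Step 3: 20 μL + 480 μL = 500 μL total → factor 500/20 = 25
Step 4: 350 μL brought to 2850 μL → factor 2850/350 = 8.1429
Step 5: 11-fold → factor 11
Product of known-step factors = 68557
Overall factor = 0.500 mg/mL / (0.912 ng/mL) = 5.4825 × 10^5
Step-2 factor = 5.4825 × 10^5 / 68557 = 7.997
v = 800 μL / 7.997 = 100 μL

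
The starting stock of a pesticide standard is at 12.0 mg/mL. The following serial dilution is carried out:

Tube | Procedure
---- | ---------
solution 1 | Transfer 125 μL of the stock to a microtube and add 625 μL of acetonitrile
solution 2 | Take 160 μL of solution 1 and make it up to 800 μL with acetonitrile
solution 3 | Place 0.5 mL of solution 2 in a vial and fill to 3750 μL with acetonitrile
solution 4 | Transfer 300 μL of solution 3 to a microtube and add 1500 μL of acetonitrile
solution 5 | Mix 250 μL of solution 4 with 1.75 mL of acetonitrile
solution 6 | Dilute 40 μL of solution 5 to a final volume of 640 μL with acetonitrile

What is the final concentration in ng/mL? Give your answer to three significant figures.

Step 1: 125 μL + 625 μL = 750 μL total → factor 750/125 = 6
Step 2: 160 μL brought to 800 μL → factor 800/160 = 5
Step 3: 0.5 mL brought to 3750 μL → factor 3.75/0.5 = 7.5
Step 4: 300 μL + 1500 μL = 1800 μL total → factor 1800/300 = 6
Step 5: 250 μL + 1.75 mL = 2000 μL total → factor 2000/250 = 8
Step 6: 40 μL brought to 640 μL → factor 640/40 = 16
Overall dilution factor = 6 × 5 × 7.5 × 6 × 8 × 16 = 1.728 × 10^5
Final = 12.0 mg/mL / 1.728 × 10^5 = 6.944 × 10^-5 mg/mL = 69.4 ng/mL

69.4 ng/mL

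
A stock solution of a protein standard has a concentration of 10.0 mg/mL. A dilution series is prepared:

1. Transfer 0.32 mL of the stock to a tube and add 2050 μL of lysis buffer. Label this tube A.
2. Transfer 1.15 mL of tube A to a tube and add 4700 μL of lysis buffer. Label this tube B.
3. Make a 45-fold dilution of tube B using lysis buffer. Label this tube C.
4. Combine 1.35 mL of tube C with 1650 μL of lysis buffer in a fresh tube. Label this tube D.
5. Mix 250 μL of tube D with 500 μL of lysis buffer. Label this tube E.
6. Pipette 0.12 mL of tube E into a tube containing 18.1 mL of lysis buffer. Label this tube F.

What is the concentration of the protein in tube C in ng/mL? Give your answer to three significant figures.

Step 1: 0.32 mL + 2050 μL = 2.37 mL total → factor 2.37/0.32 = 7.4062
Step 2: 1.15 mL + 4700 μL = 5.85 mL total → factor 5.85/1.15 = 5.087
Step 3: 45-fold → factor 45
Dilution factor through tube C = 7.4062 × 5.087 × 45 = 1695.4
[tube C] = 10.0 mg/mL / 1695.4 = 0.005898 mg/mL = 5.90 × 10^3 ng/mL

5.90 × 10^3 ng/mL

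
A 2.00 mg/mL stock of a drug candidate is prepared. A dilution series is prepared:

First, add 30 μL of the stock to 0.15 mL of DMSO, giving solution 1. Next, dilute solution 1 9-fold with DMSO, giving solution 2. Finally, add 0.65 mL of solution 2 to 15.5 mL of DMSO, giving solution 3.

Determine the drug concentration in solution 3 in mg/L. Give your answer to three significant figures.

1.49 mg/L

Step 1: 30 μL + 0.15 mL = 180 μL total → factor 180/30 = 6
Step 2: 9-fold → factor 9
Step 3: 0.65 mL + 15.5 mL = 16.15 mL total → factor 16.15/0.65 = 24.846
Overall dilution factor = 6 × 9 × 24.846 = 1341.7
Final = 2.00 mg/mL / 1341.7 = 0.001491 mg/mL = 1.49 mg/L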